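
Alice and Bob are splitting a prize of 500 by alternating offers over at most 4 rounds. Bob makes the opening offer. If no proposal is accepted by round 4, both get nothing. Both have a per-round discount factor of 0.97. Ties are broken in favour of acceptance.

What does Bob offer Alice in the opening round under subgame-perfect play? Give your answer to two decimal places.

Solve by backward induction from round 4.
Round 4 (Alice proposes): rejection yields 0 for Bob; Alice offers 0 and keeps 500.
Round 3 (Bob proposes): Alice can get 500 next round, worth 0.97 × 500 = 485 now, so Bob offers 485, keeping 15.
Round 2 (Alice proposes): Bob can get 15 next round, worth 0.97 × 15 = 14.55 now, so Alice offers 14.55, keeping 485.45.
Round 1 (Bob proposes): Alice can get 485.45 next round, worth 0.97 × 485.45 = 470.8865 now; Bob offers that and keeps 29.1135.

470.89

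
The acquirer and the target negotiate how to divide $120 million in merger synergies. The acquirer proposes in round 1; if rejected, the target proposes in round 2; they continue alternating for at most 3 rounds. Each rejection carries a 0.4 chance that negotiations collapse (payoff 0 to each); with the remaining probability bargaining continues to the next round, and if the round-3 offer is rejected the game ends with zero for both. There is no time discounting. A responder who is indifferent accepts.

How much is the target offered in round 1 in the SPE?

28.8

By backward induction:
Round 3 (the acquirer proposes): the target will accept anything ≥ 0, so the acquirer offers 0 and keeps 120.
Round 2 (the target proposes): rejecting gives the acquirer an expected 0.6 × 120 = 72. The target offers 72 and keeps 120 − 72 = 48.
Round 1 (the acquirer proposes): rejecting gives the target an expected 0.6 × 48 = 28.8; the acquirer offers that and keeps 91.2.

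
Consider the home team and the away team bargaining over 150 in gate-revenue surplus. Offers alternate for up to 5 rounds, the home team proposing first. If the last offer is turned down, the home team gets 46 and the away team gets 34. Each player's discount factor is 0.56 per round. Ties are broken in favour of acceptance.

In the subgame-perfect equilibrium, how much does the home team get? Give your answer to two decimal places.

By backward induction:
Round 5 (the home team proposes): the away team gets 34 if talks fail, so the home team offers 34 and keeps 116.
Round 4 (the away team proposes): the home team can get 116 next round, worth 0.56 × 116 = 64.96 now; the away team offers that and keeps 85.04.
Round 3 (the home team proposes): the away team can get 85.04 next round, worth 0.56 × 85.04 = 47.6224 now; the home team offers that and keeps 102.3776.
Round 2 (the away team proposes): the home team can get 102.3776 next round, worth 0.56 × 102.3776 = 57.331456 now. The away team offers 57.331456 and keeps 150 − 57.331456 = 92.668544.
Round 1 (the home team proposes): the away team can get 92.668544 next round, worth 0.56 × 92.668544 = 51.89438464 now. The home team offers 51.89438464 and keeps 150 − 51.89438464 = 98.10561536.

98.11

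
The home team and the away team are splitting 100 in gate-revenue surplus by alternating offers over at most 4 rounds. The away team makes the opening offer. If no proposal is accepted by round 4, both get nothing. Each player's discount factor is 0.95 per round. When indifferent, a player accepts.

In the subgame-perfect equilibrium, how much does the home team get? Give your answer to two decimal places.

Round 4 (the home team proposes): the away team will accept anything ≥ 0, so the home team offers 0 and keeps 100.
Round 3 (the away team proposes): the home team can get 100 next round, worth 0.95 × 100 = 95 now, so the away team offers 95, keeping 5.
Round 2 (the home team proposes): the away team can get 5 next round, worth 0.95 × 5 = 4.75 now; the home team offers that and keeps 95.25.
Round 1 (the away team proposes): the home team can get 95.25 next round, worth 0.95 × 95.25 = 90.4875 now, so the away team offers 90.4875, keeping 9.5125.

90.49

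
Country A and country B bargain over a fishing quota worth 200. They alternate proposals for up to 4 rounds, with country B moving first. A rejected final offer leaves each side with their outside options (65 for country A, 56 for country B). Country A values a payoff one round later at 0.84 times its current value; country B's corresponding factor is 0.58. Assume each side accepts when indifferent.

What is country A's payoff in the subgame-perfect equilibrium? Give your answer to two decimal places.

129.49

Solve by backward induction from round 4.
Round 4 (country A proposes): country B gets 56 if talks fail, so country A offers 56 and keeps 144.
Round 3 (country B proposes): country A can get 144 next round, worth 0.84 × 144 = 120.96 now. Country B offers 120.96 and keeps 200 − 120.96 = 79.04.
Round 2 (country A proposes): country B can get 79.04 next round, worth 0.58 × 79.04 = 45.8432 now. Country A offers 45.8432 and keeps 200 − 45.8432 = 154.1568.
Round 1 (country B proposes): country A can get 154.1568 next round, worth 0.84 × 154.1568 = 129.491712 now, so country B offers 129.491712, keeping 70.508288.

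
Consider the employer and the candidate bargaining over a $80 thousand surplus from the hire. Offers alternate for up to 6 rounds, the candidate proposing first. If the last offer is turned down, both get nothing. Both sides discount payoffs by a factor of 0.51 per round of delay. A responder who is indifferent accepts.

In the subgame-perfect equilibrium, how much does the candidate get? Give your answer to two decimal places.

52.05

Round 6 (the employer proposes): the candidate will accept anything ≥ 0, so the employer offers 0 and keeps 80.
Round 5 (the candidate proposes): the employer can get 80 next round, worth 0.51 × 80 = 40.8 now; the candidate offers that and keeps 39.2.
Round 4 (the employer proposes): the candidate can get 39.2 next round, worth 0.51 × 39.2 = 19.992 now, so the employer offers 19.992, keeping 60.008.
Round 3 (the candidate proposes): the employer can get 60.008 next round, worth 0.51 × 60.008 = 30.60408 now. The candidate offers 30.60408 and keeps 80 − 30.60408 = 49.39592.
Round 2 (the employer proposes): the candidate can get 49.39592 next round, worth 0.51 × 49.39592 = 25.1919192 now, so the employer offers 25.1919192, keeping 54.8080808.
Round 1 (the candidate proposes): the employer can get 54.8080808 next round, worth 0.51 × 54.8080808 = 27.952121208 now. The candidate offers 27.952121208 and keeps 80 − 27.952121208 = 52.047878792.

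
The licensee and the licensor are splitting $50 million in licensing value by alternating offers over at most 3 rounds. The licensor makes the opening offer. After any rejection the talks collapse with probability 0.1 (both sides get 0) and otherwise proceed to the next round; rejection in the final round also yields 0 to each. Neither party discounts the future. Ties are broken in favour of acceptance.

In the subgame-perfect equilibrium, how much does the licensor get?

Round 3 (the licensor proposes): the licensee will accept anything ≥ 0, so the licensor offers 0 and keeps 50.
Round 2 (the licensee proposes): rejecting gives the licensor an expected 0.9 × 50 = 45, so the licensee offers 45, keeping 5.
Round 1 (the licensor proposes): rejecting gives the licensee an expected 0.9 × 5 = 4.5, so the licensor offers 4.5, keeping 45.5.

45.5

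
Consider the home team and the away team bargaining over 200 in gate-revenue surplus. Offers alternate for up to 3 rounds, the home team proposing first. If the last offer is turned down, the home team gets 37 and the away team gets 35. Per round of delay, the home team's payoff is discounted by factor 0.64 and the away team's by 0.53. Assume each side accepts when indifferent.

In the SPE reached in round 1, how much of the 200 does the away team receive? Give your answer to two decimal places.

50.03

Solve by backward induction from round 3.
Round 3 (the home team proposes): the away team gets 35 if talks fail, so the home team offers 35 and keeps 165.
Round 2 (the away team proposes): the home team can get 165 next round, worth 0.64 × 165 = 105.6 now; the away team offers that and keeps 94.4.
Round 1 (the home team proposes): the away team can get 94.4 next round, worth 0.53 × 94.4 = 50.032 now; the home team offers that and keeps 149.968.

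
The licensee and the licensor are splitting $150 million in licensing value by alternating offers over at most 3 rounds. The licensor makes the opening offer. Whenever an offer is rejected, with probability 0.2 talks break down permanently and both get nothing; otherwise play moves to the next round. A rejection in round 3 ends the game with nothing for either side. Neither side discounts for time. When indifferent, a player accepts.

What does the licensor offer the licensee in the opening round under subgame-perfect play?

24

By backward induction:
Round 3 (the licensor proposes): rejection yields 0 for the licensee; the licensor offers 0 and keeps 150.
Round 2 (the licensee proposes): rejecting gives the licensor an expected 0.8 × 150 = 120, so the licensee offers 120, keeping 30.
Round 1 (the licensor proposes): rejecting gives the licensee an expected 0.8 × 30 = 24; the licensor offers that and keeps 126.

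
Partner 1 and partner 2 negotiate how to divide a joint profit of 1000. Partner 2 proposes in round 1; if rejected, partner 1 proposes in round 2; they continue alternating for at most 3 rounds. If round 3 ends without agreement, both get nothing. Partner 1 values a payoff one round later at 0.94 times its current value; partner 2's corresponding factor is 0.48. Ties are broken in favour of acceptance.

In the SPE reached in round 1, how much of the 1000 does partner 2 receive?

By backward induction:
Round 3 (partner 2 proposes): rejection yields 0 for partner 1; partner 2 offers 0 and keeps 1000.
Round 2 (partner 1 proposes): partner 2 can get 1000 next round, worth 0.48 × 1000 = 480 now, so partner 1 offers 480, keeping 520.
Round 1 (partner 2 proposes): partner 1 can get 520 next round, worth 0.94 × 520 = 488.8 now, so partner 2 offers 488.8, keeping 511.2.

511.2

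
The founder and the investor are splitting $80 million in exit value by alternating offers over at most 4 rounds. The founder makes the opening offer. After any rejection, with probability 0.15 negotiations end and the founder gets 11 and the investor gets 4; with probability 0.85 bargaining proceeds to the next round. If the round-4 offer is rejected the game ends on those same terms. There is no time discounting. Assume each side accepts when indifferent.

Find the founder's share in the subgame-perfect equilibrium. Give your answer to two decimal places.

27.79

Round 4 (the investor proposes): the founder gets 11 if talks fail, so the investor offers 11 and keeps 69.
Round 3 (the founder proposes): rejecting gives the investor an expected 0.85 × 69 + 0.15 × 4 = 59.25, so the founder offers 59.25, keeping 20.75.
Round 2 (the investor proposes): rejecting gives the founder an expected 0.85 × 20.75 + 0.15 × 11 = 19.2875. The investor offers 19.2875 and keeps 80 − 19.2875 = 60.7125.
Round 1 (the founder proposes): rejecting gives the investor an expected 0.85 × 60.7125 + 0.15 × 4 = 52.205625. The founder offers 52.205625 and keeps 80 − 52.205625 = 27.794375.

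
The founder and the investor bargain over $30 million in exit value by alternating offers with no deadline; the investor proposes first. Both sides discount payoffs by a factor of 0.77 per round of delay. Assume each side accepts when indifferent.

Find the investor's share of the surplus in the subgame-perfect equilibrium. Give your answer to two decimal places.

16.95

When the investor proposes, the founder accepts any offer worth at least 0.77 times what the founder would get by proposing next round; and vice versa.
This gives x = 30 − 0.77y and y = 30 − 0.77x, where x and y are each side's share when it proposes.
Hence (1 − 0.77·0.77)x = 30(1 − 0.77), i.e. 0.4071·x = 6.9.
x ≈ 16.9492; the founder's share is 30 − x ≈ 13.0508.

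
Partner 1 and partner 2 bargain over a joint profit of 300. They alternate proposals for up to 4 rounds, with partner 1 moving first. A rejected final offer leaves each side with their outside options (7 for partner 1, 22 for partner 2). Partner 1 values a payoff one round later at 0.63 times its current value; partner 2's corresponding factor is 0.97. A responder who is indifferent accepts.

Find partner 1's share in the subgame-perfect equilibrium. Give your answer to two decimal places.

Round 4 (partner 2 proposes): partner 1 gets 7 if talks fail, so partner 2 offers 7 and keeps 293.
Round 3 (partner 1 proposes): partner 2 can get 293 next round, worth 0.97 × 293 = 284.21 now; partner 1 offers that and keeps 15.79.
Round 2 (partner 2 proposes): partner 1 can get 15.79 next round, worth 0.63 × 15.79 = 9.9477 now, so partner 2 offers 9.9477, keeping 290.0523.
Round 1 (partner 1 proposes): partner 2 can get 290.0523 next round, worth 0.97 × 290.0523 = 281.350731 now. Partner 1 offers 281.350731 and keeps 300 − 281.350731 = 18.649269.

18.65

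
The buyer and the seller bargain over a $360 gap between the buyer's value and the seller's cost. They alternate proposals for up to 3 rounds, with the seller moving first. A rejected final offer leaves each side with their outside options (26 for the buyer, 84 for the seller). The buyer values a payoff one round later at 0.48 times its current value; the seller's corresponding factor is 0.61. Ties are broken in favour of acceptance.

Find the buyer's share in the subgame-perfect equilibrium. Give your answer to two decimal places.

75.00

Round 3 (the seller proposes): the buyer gets 26 if talks fail, so the seller offers 26 and keeps 334.
Round 2 (the buyer proposes): the seller can get 334 next round, worth 0.61 × 334 = 203.74 now. The buyer offers 203.74 and keeps 360 − 203.74 = 156.26.
Round 1 (the seller proposes): the buyer can get 156.26 next round, worth 0.48 × 156.26 = 75.0048 now. The seller offers 75.0048 and keeps 360 − 75.0048 = 284.9952.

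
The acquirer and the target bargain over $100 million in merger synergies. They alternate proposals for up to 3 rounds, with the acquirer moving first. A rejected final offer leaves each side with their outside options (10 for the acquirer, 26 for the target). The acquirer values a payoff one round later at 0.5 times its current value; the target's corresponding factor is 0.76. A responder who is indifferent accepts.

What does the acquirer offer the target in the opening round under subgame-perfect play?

Round 3 (the acquirer proposes): the target gets 26 if talks fail, so the acquirer offers 26 and keeps 74.
Round 2 (the target proposes): the acquirer can get 74 next round, worth 0.5 × 74 = 37 now; the target offers that and keeps 63.
Round 1 (the acquirer proposes): the target can get 63 next round, worth 0.76 × 63 = 47.88 now. The acquirer offers 47.88 and keeps 100 − 47.88 = 52.12.

47.88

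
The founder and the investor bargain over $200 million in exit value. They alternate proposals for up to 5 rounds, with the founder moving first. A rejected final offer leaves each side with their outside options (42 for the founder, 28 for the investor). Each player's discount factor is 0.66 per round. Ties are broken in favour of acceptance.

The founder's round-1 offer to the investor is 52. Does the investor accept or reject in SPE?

Reject

Round 5 (the founder proposes): the investor gets 28 if talks fail, so the founder offers 28 and keeps 172.
Round 4 (the investor proposes): the founder can get 172 next round, worth 0.66 × 172 = 113.52 now, so the investor offers 113.52, keeping 86.48.
Round 3 (the founder proposes): the investor can get 86.48 next round, worth 0.66 × 86.48 = 57.0768 now, so the founder offers 57.0768, keeping 142.9232.
Round 2 (the investor proposes): the founder can get 142.9232 next round, worth 0.66 × 142.9232 = 94.329312 now; the investor offers that and keeps 105.670688.
So by rejecting in round 1, the investor gets 105.670688 next round, worth 0.66 × 105.670688 = 69.74265408 now.
Offer 52 < 69.74265408, so the investor rejects.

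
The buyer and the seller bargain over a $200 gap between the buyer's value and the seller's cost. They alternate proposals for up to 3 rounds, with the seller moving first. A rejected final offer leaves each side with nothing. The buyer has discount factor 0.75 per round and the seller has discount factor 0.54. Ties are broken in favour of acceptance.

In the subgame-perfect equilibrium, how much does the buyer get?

69

Work backward from the last round.
Round 3 (the seller proposes): the buyer will accept anything ≥ 0, so the seller offers 0 and keeps 200.
Round 2 (the buyer proposes): the seller can get 200 next round, worth 0.54 × 200 = 108 now. The buyer offers 108 and keeps 200 − 108 = 92.
Round 1 (the seller proposes): the buyer can get 92 next round, worth 0.75 × 92 = 69 now, so the seller offers 69, keeping 131.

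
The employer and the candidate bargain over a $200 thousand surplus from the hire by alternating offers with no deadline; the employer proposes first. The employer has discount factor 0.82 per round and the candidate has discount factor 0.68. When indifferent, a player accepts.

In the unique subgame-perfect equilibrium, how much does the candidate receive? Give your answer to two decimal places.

55.33

When the employer proposes, the candidate accepts any offer worth at least 0.68 times what the candidate would get by proposing next round; and vice versa.
This gives x = 200 − 0.68y and y = 200 − 0.82x, where x and y are each side's share when it proposes.
Hence (1 − 0.68·0.82)x = 200(1 − 0.68), i.e. 0.4424·x = 64.
x ≈ 144.6655; the candidate's share is 200 − x ≈ 55.3345.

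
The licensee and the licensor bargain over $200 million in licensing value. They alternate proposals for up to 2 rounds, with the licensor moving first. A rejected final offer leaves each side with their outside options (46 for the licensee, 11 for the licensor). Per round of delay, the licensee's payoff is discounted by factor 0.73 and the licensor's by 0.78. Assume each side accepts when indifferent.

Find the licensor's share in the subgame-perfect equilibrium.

By backward induction:
Round 2 (the licensee proposes): the licensor gets 11 if talks fail, so the licensee offers 11 and keeps 189.
Round 1 (the licensor proposes): the licensee can get 189 next round, worth 0.73 × 189 = 137.97 now, so the licensor offers 137.97, keeping 62.03.

62.03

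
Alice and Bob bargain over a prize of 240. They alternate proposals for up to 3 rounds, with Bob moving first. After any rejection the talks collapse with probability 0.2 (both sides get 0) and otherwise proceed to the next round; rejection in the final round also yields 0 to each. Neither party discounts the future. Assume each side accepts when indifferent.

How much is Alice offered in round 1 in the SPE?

By backward induction:
Round 3 (Bob proposes): rejection yields 0 for Alice; Bob offers 0 and keeps 240.
Round 2 (Alice proposes): rejecting gives Bob an expected 0.8 × 240 = 192, so Alice offers 192, keeping 48.
Round 1 (Bob proposes): rejecting gives Alice an expected 0.8 × 48 = 38.4, so Bob offers 38.4, keeping 201.6.

38.4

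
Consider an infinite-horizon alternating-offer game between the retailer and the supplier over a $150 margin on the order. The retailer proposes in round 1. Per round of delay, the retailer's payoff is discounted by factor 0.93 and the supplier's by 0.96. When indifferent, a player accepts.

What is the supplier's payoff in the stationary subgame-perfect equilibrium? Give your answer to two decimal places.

94.03

Let x be the retailer's share when the retailer proposes and y be the supplier's share when the supplier proposes.
The supplier accepts iff offered ≥ 0.96·y, so x = 150 − 0.96y. Symmetrically y = 150 − 0.93x.
Substituting: x = 150 − 0.96(150 − 0.93x), giving x(1 − 0.93·0.96) = 150(1 − 0.96).
So x = 150 × 0.04 / 0.1072 ≈ 55.9701, and the supplier receives 150 − x ≈ 94.0299.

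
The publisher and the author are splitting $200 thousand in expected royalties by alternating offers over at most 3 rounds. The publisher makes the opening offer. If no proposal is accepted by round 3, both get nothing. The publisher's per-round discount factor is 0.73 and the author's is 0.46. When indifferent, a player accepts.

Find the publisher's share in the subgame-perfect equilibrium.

175.16

By backward induction:
Round 3 (the publisher proposes): the author will accept anything ≥ 0, so the publisher offers 0 and keeps 200.
Round 2 (the author proposes): the publisher can get 200 next round, worth 0.73 × 200 = 146 now; the author offers that and keeps 54.
Round 1 (the publisher proposes): the author can get 54 next round, worth 0.46 × 54 = 24.84 now, so the publisher offers 24.84, keeping 175.16.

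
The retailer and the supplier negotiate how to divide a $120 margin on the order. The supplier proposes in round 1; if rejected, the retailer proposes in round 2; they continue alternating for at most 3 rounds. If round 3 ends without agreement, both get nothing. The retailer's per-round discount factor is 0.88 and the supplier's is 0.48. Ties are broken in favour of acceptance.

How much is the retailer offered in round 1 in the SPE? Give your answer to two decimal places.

54.91

Round 3 (the supplier proposes): rejection yields 0 for the retailer; the supplier offers 0 and keeps 120.
Round 2 (the retailer proposes): the supplier can get 120 next round, worth 0.48 × 120 = 57.6 now; the retailer offers that and keeps 62.4.
Round 1 (the supplier proposes): the retailer can get 62.4 next round, worth 0.88 × 62.4 = 54.912 now; the supplier offers that and keeps 65.088.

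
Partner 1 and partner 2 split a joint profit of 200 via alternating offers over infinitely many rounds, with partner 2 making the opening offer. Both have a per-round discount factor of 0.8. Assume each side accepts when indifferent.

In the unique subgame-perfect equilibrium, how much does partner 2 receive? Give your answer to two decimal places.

111.11

In a stationary SPE each proposer offers the other exactly their discounted continuation value.
If partner 2 keeps x when proposing and partner 1 keeps y when proposing, then x = 200 − 0.8y and y = 200 − 0.8x.
Solving: x = 200(1 − 0.8) / (1 − 0.8·0.8) = 40 / 0.36 ≈ 111.1111.
Partner 1 gets 200 − 111.1111 ≈ 88.8889.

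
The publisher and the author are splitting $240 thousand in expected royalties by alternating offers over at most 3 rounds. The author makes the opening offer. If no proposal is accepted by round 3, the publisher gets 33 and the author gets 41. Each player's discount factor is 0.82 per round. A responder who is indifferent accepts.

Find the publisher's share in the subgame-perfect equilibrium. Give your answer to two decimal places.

57.61

Work backward from the last round.
Round 3 (the author proposes): the publisher gets 33 if talks fail, so the author offers 33 and keeps 207.
Round 2 (the publisher proposes): the author can get 207 next round, worth 0.82 × 207 = 169.74 now, so the publisher offers 169.74, keeping 70.26.
Round 1 (the author proposes): the publisher can get 70.26 next round, worth 0.82 × 70.26 = 57.6132 now; the author offers that and keeps 182.3868.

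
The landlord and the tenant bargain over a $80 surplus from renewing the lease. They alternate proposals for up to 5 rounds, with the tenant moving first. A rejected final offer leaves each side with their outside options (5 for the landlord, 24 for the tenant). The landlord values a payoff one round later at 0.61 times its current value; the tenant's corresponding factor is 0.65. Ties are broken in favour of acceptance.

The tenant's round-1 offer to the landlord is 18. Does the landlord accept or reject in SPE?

Round 5 (the tenant proposes): the landlord gets 5 if talks fail, so the tenant offers 5 and keeps 75.
Round 4 (the landlord proposes): the tenant can get 75 next round, worth 0.65 × 75 = 48.75 now; the landlord offers that and keeps 31.25.
Round 3 (the tenant proposes): the landlord can get 31.25 next round, worth 0.61 × 31.25 = 19.0625 now; the tenant offers that and keeps 60.9375.
Round 2 (the landlord proposes): the tenant can get 60.9375 next round, worth 0.65 × 60.9375 = 39.609375 now; the landlord offers that and keeps 40.390625.
So by rejecting in round 1, the landlord gets 40.390625 next round, worth 0.61 × 40.390625 = 24.63828125 now.
Offer 18 < 24.63828125, so the landlord rejects.

Reject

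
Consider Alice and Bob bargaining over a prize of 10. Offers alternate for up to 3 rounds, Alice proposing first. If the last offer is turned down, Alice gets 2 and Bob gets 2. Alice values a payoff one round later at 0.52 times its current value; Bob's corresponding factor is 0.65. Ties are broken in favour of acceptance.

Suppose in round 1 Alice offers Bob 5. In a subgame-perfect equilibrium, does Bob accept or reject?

Round 3 (Alice proposes): Bob gets 2 if talks fail, so Alice offers 2 and keeps 8.
Round 2 (Bob proposes): Alice can get 8 next round, worth 0.52 × 8 = 4.16 now. Bob offers 4.16 and keeps 10 − 4.16 = 5.84.
So by rejecting in round 1, Bob gets 5.84 next round, worth 0.65 × 5.84 = 3.796 now.
Offer 5 ≥ 3.796, so Bob accepts.

Accept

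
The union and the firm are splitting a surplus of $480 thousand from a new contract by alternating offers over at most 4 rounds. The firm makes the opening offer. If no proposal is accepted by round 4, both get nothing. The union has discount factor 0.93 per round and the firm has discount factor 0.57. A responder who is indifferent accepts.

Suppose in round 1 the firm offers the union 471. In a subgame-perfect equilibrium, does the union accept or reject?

Work out the union's continuation value if the offer is rejected.
Round 4 (the union proposes): the firm will accept anything ≥ 0, so the union offers 0 and keeps 480.
Round 3 (the firm proposes): the union can get 480 next round, worth 0.93 × 480 = 446.4 now, so the firm offers 446.4, keeping 33.6.
Round 2 (the union proposes): the firm can get 33.6 next round, worth 0.57 × 33.6 = 19.152 now; the union offers that and keeps 460.848.
So by rejecting in round 1, the union gets 460.848 next round, worth 0.93 × 460.848 = 428.58864 now.
Offer 471 ≥ 428.58864, so the union accepts.

Accept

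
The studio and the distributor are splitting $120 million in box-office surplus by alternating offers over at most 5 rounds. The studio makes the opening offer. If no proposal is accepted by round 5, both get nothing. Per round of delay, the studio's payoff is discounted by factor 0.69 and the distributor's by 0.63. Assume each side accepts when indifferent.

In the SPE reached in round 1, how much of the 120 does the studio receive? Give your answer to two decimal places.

86.38

Round 5 (the studio proposes): the distributor will accept anything ≥ 0, so the studio offers 0 and keeps 120.
Round 4 (the distributor proposes): the studio can get 120 next round, worth 0.69 × 120 = 82.8 now. The distributor offers 82.8 and keeps 120 − 82.8 = 37.2.
Round 3 (the studio proposes): the distributor can get 37.2 next round, worth 0.63 × 37.2 = 23.436 now. The studio offers 23.436 and keeps 120 − 23.436 = 96.564.
Round 2 (the distributor proposes): the studio can get 96.564 next round, worth 0.69 × 96.564 = 66.62916 now, so the distributor offers 66.62916, keeping 53.37084.
Round 1 (the studio proposes): the distributor can get 53.37084 next round, worth 0.63 × 53.37084 = 33.6236292 now. The studio offers 33.6236292 and keeps 120 − 33.6236292 = 86.3763708.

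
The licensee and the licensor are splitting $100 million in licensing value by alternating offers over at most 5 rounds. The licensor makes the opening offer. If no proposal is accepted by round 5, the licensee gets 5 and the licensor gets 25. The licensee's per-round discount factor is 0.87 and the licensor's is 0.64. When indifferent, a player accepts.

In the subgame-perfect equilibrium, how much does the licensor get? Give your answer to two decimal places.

49.69

Round 5 (the licensor proposes): the licensee gets 5 if talks fail, so the licensor offers 5 and keeps 95.
Round 4 (the licensee proposes): the licensor can get 95 next round, worth 0.64 × 95 = 60.8 now. The licensee offers 60.8 and keeps 100 − 60.8 = 39.2.
Round 3 (the licensor proposes): the licensee can get 39.2 next round, worth 0.87 × 39.2 = 34.104 now, so the licensor offers 34.104, keeping 65.896.
Round 2 (the licensee proposes): the licensor can get 65.896 next round, worth 0.64 × 65.896 = 42.17344 now. The licensee offers 42.17344 and keeps 100 − 42.17344 = 57.82656.
Round 1 (the licensor proposes): the licensee can get 57.82656 next round, worth 0.87 × 57.82656 = 50.3091072 now, so the licensor offers 50.3091072, keeping 49.6908928.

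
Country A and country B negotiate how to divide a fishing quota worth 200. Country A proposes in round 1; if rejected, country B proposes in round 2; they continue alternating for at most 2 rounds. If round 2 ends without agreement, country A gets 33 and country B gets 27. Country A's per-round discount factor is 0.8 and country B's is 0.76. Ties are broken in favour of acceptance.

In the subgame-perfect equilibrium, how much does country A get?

Round 2 (country B proposes): country A gets 33 if talks fail, so country B offers 33 and keeps 167.
Round 1 (country A proposes): country B can get 167 next round, worth 0.76 × 167 = 126.92 now; country A offers that and keeps 73.08.

73.08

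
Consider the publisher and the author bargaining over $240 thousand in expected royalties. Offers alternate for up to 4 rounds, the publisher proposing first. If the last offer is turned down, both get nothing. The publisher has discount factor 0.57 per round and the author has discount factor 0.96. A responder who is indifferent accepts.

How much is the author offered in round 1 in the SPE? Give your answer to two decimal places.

Round 4 (the author proposes): the publisher will accept anything ≥ 0, so the author offers 0 and keeps 240.
Round 3 (the publisher proposes): the author can get 240 next round, worth 0.96 × 240 = 230.4 now, so the publisher offers 230.4, keeping 9.6.
Round 2 (the author proposes): the publisher can get 9.6 next round, worth 0.57 × 9.6 = 5.472 now. The author offers 5.472 and keeps 240 − 5.472 = 234.528.
Round 1 (the publisher proposes): the author can get 234.528 next round, worth 0.96 × 234.528 = 225.14688 now, so the publisher offers 225.14688, keeping 14.85312.

225.15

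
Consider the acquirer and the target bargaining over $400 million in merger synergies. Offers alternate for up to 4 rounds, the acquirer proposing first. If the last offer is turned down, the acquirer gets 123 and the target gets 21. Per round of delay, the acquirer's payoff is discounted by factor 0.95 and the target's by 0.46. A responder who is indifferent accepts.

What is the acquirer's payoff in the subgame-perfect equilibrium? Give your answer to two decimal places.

Round 4 (the target proposes): the acquirer gets 123 if talks fail, so the target offers 123 and keeps 277.
Round 3 (the acquirer proposes): the target can get 277 next round, worth 0.46 × 277 = 127.42 now, so the acquirer offers 127.42, keeping 272.58.
Round 2 (the target proposes): the acquirer can get 272.58 next round, worth 0.95 × 272.58 = 258.951 now, so the target offers 258.951, keeping 141.049.
Round 1 (the acquirer proposes): the target can get 141.049 next round, worth 0.46 × 141.049 = 64.88254 now, so the acquirer offers 64.88254, keeping 335.11746.

335.12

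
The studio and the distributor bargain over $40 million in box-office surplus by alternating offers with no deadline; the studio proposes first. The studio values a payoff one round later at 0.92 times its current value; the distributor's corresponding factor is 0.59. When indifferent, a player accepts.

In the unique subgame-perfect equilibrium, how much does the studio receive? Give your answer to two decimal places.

In a stationary SPE each proposer offers the other exactly their discounted continuation value.
If the studio keeps x when proposing and the distributor keeps y when proposing, then x = 40 − 0.59y and y = 40 − 0.92x.
Solving: x = 40(1 − 0.59) / (1 − 0.92·0.59) = 16.4 / 0.4572 ≈ 35.8705.
The distributor gets 40 − 35.8705 ≈ 4.1295.

35.87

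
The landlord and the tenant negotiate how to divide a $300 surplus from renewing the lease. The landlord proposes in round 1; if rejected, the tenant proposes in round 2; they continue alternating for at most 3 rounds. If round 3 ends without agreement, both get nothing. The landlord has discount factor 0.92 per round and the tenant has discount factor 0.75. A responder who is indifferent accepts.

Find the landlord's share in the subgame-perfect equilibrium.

By backward induction:
Round 3 (the landlord proposes): rejection yields 0 for the tenant; the landlord offers 0 and keeps 300.
Round 2 (the tenant proposes): the landlord can get 300 next round, worth 0.92 × 300 = 276 now; the tenant offers that and keeps 24.
Round 1 (the landlord proposes): the tenant can get 24 next round, worth 0.75 × 24 = 18 now. The landlord offers 18 and keeps 300 − 18 = 282.

282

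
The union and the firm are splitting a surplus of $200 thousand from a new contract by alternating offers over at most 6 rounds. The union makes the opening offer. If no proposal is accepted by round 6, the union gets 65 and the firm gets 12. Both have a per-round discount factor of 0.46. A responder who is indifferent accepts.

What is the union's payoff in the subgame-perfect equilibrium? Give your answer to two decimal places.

Round 6 (the firm proposes): the union gets 65 if talks fail, so the firm offers 65 and keeps 135.
Round 5 (the union proposes): the firm can get 135 next round, worth 0.46 × 135 = 62.1 now, so the union offers 62.1, keeping 137.9.
Round 4 (the firm proposes): the union can get 137.9 next round, worth 0.46 × 137.9 = 63.434 now; the firm offers that and keeps 136.566.
Round 3 (the union proposes): the firm can get 136.566 next round, worth 0.46 × 136.566 = 62.82036 now, so the union offers 62.82036, keeping 137.17964.
Round 2 (the firm proposes): the union can get 137.17964 next round, worth 0.46 × 137.17964 = 63.1026344 now, so the firm offers 63.1026344, keeping 136.8973656.
Round 1 (the union proposes): the firm can get 136.8973656 next round, worth 0.46 × 136.8973656 = 62.972788176 now. The union offers 62.972788176 and keeps 200 − 62.972788176 = 137.027211824.

137.03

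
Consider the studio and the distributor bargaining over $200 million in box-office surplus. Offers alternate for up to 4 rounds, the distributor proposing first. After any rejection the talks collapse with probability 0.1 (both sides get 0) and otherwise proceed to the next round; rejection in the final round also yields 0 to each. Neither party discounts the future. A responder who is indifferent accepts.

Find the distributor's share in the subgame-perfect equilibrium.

36.2

Round 4 (the studio proposes): rejection yields 0 for the distributor; the studio offers 0 and keeps 200.
Round 3 (the distributor proposes): rejecting gives the studio an expected 0.9 × 200 = 180, so the distributor offers 180, keeping 20.
Round 2 (the studio proposes): rejecting gives the distributor an expected 0.9 × 20 = 18. The studio offers 18 and keeps 200 − 18 = 182.
Round 1 (the distributor proposes): rejecting gives the studio an expected 0.9 × 182 = 163.8; the distributor offers that and keeps 36.2.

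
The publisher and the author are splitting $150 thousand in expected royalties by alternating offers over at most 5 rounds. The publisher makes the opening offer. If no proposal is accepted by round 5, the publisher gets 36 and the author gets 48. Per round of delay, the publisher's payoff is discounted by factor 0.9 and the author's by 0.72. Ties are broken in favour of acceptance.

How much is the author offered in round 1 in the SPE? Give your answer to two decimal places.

Round 5 (the publisher proposes): the author gets 48 if talks fail, so the publisher offers 48 and keeps 102.
Round 4 (the author proposes): the publisher can get 102 next round, worth 0.9 × 102 = 91.8 now. The author offers 91.8 and keeps 150 − 91.8 = 58.2.
Round 3 (the publisher proposes): the author can get 58.2 next round, worth 0.72 × 58.2 = 41.904 now, so the publisher offers 41.904, keeping 108.096.
Round 2 (the author proposes): the publisher can get 108.096 next round, worth 0.9 × 108.096 = 97.2864 now; the author offers that and keeps 52.7136.
Round 1 (the publisher proposes): the author can get 52.7136 next round, worth 0.72 × 52.7136 = 37.953792 now; the publisher offers that and keeps 112.046208.

37.95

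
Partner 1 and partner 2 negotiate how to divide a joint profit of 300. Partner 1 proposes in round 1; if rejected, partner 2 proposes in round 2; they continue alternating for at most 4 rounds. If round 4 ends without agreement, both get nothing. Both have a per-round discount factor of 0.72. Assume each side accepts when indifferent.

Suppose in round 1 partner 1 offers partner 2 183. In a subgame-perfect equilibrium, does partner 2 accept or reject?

Accept

Round 4 (partner 2 proposes): partner 1 will accept anything ≥ 0, so partner 2 offers 0 and keeps 300.
Round 3 (partner 1 proposes): partner 2 can get 300 next round, worth 0.72 × 300 = 216 now, so partner 1 offers 216, keeping 84.
Round 2 (partner 2 proposes): partner 1 can get 84 next round, worth 0.72 × 84 = 60.48 now, so partner 2 offers 60.48, keeping 239.52.
So by rejecting in round 1, partner 2 gets 239.52 next round, worth 0.72 × 239.52 = 172.4544 now.
Offer 183 ≥ 172.4544, so partner 2 accepts.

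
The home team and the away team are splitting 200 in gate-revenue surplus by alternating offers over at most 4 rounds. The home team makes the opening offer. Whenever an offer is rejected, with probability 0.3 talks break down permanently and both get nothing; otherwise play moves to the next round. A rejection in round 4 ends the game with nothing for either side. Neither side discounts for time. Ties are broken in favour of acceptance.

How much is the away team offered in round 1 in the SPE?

By backward induction:
Round 4 (the away team proposes): the home team will accept anything ≥ 0, so the away team offers 0 and keeps 200.
Round 3 (the home team proposes): rejecting gives the away team an expected 0.7 × 200 = 140; the home team offers that and keeps 60.
Round 2 (the away team proposes): rejecting gives the home team an expected 0.7 × 60 = 42; the away team offers that and keeps 158.
Round 1 (the home team proposes): rejecting gives the away team an expected 0.7 × 158 = 110.6. The home team offers 110.6 and keeps 200 − 110.6 = 89.4.

110.6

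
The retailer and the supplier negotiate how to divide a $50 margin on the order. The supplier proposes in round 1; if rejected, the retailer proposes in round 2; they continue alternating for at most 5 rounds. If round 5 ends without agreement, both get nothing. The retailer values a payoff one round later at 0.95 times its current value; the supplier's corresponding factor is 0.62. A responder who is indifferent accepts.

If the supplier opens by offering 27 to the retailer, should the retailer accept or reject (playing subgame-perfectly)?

Reject

Round 5 (the supplier proposes): the retailer will accept anything ≥ 0, so the supplier offers 0 and keeps 50.
Round 4 (the retailer proposes): the supplier can get 50 next round, worth 0.62 × 50 = 31 now, so the retailer offers 31, keeping 19.
Round 3 (the supplier proposes): the retailer can get 19 next round, worth 0.95 × 19 = 18.05 now. The supplier offers 18.05 and keeps 50 − 18.05 = 31.95.
Round 2 (the retailer proposes): the supplier can get 31.95 next round, worth 0.62 × 31.95 = 19.809 now; the retailer offers that and keeps 30.191.
So by rejecting in round 1, the retailer gets 30.191 next round, worth 0.95 × 30.191 = 28.68145 now.
Offer 27 < 28.68145, so the retailer rejects.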